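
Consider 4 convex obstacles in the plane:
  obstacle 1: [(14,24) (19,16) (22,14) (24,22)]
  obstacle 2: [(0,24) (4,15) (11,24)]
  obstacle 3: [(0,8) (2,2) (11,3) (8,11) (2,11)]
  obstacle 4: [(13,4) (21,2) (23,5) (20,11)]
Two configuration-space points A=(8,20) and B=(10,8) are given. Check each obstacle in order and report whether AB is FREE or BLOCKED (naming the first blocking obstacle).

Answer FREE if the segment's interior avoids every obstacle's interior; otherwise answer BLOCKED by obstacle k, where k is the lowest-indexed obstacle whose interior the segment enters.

FREE

Obstacle 1 [(14,24) (19,16) (22,14) (24,22)]:
  edge (14,24)–(19,16): clear
  edge (19,16)–(22,14): clear
  edge (22,14)–(24,22): clear
  edge (24,22)–(14,24): clear
  midpoint (9,14) outside
  → clear
Obstacle 2 [(0,24) (4,15) (11,24)]:
  edge (0,24)–(4,15): clear
  edge (4,15)–(11,24): clear
  edge (11,24)–(0,24): clear
  midpoint (9,14) outside
  → clear
Obstacle 3 [(0,8) (2,2) (11,3) (8,11) (2,11)]:
  edge (0,8)–(2,2): clear
  edge (2,2)–(11,3): clear
  edge (11,3)–(8,11): clear
  edge (8,11)–(2,11): clear
  edge (2,11)–(0,8): clear
  midpoint (9,14) outside
  → clear
Obstacle 4 [(13,4) (21,2) (23,5) (20,11)]:
  edge (13,4)–(21,2): clear
  edge (21,2)–(23,5): clear
  edge (23,5)–(20,11): clear
  edge (20,11)–(13,4): clear
  midpoint (9,14) outside
  → clear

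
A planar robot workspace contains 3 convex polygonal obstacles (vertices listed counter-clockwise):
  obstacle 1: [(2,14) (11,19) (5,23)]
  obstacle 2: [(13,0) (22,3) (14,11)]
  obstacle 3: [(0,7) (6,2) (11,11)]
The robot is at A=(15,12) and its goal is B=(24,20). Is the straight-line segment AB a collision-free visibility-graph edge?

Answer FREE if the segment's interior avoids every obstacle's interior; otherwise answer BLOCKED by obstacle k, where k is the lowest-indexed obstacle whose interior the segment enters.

FREE

Obstacle 1 [(2,14) (11,19) (5,23)]:
  edge (2,14)–(11,19): clear
  edge (11,19)–(5,23): clear
  edge (5,23)–(2,14): clear
  midpoint (39/2,16) outside
  → clear
Obstacle 2 [(13,0) (22,3) (14,11)]:
  edge (13,0)–(22,3): clear
  edge (22,3)–(14,11): clear
  edge (14,11)–(13,0): clear
  midpoint (39/2,16) outside
  → clear
Obstacle 3 [(0,7) (6,2) (11,11)]:
  edge (0,7)–(6,2): clear
  edge (6,2)–(11,11): clear
  edge (11,11)–(0,7): clear
  midpoint (39/2,16) outside
  → clear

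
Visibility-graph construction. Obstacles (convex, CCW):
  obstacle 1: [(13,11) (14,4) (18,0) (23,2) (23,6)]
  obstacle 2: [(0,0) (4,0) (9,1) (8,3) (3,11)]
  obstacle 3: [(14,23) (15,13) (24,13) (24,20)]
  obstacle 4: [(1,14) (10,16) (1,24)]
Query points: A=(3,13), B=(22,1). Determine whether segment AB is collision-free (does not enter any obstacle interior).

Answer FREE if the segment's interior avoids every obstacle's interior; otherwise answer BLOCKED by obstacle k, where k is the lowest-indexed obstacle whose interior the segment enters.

Obstacle 1 [(13,11) (14,4) (18,0) (23,2) (23,6)]:
  edge (13,11)–(14,4): crosses AB
  edge (14,4)–(18,0): clear
  edge (18,0)–(23,2): crosses AB
  edge (23,2)–(23,6): clear
  edge (23,6)–(13,11): clear
  → BLOCKED
Obstacle 2 [(0,0) (4,0) (9,1) (8,3) (3,11)]:
  edge (0,0)–(4,0): clear
  edge (4,0)–(9,1): clear
  edge (9,1)–(8,3): clear
  edge (8,3)–(3,11): clear
  edge (3,11)–(0,0): clear
  midpoint (25/2,7) outside
  → clear
Obstacle 3 [(14,23) (15,13) (24,13) (24,20)]:
  edge (14,23)–(15,13): clear
  edge (15,13)–(24,13): clear
  edge (24,13)–(24,20): clear
  edge (24,20)–(14,23): clear
  midpoint (25/2,7) outside
  → clear
Obstacle 4 [(1,14) (10,16) (1,24)]:
  edge (1,14)–(10,16): clear
  edge (10,16)–(1,24): clear
  edge (1,24)–(1,14): clear
  midpoint (25/2,7) outside
  → clear

BLOCKED by obstacle 1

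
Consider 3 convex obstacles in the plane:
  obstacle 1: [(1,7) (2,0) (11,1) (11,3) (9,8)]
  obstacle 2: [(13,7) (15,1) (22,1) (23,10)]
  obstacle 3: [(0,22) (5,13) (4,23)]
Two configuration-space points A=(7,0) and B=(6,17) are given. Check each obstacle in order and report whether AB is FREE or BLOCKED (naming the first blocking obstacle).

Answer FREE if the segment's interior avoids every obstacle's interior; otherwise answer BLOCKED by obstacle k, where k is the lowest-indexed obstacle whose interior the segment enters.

BLOCKED by obstacle 1

Obstacle 1 [(1,7) (2,0) (11,1) (11,3) (9,8)]:
  edge (1,7)–(2,0): clear
  edge (2,0)–(11,1): crosses AB
  edge (11,1)–(11,3): clear
  edge (11,3)–(9,8): clear
  edge (9,8)–(1,7): crosses AB
  → BLOCKED
Obstacle 2 [(13,7) (15,1) (22,1) (23,10)]:
  edge (13,7)–(15,1): clear
  edge (15,1)–(22,1): clear
  edge (22,1)–(23,10): clear
  edge (23,10)–(13,7): clear
  midpoint (13/2,17/2) outside
  → clear
Obstacle 3 [(0,22) (5,13) (4,23)]:
  edge (0,22)–(5,13): clear
  edge (5,13)–(4,23): clear
  edge (4,23)–(0,22): clear
  midpoint (13/2,17/2) outside
  → clear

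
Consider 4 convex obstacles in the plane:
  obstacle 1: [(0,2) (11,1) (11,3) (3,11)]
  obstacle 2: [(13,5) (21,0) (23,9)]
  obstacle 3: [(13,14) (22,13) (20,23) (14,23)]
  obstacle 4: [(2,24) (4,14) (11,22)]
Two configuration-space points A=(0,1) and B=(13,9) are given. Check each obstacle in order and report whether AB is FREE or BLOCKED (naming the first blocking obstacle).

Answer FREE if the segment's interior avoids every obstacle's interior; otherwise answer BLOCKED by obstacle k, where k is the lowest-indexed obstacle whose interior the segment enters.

BLOCKED by obstacle 1

Obstacle 1 [(0,2) (11,1) (11,3) (3,11)]:
  edge (0,2)–(11,1): crosses AB
  edge (11,1)–(11,3): clear
  edge (11,3)–(3,11): crosses AB
  edge (3,11)–(0,2): clear
  → BLOCKED
Obstacle 2 [(13,5) (21,0) (23,9)]:
  edge (13,5)–(21,0): clear
  edge (21,0)–(23,9): clear
  edge (23,9)–(13,5): clear
  midpoint (13/2,5) outside
  → clear
Obstacle 3 [(13,14) (22,13) (20,23) (14,23)]:
  edge (13,14)–(22,13): clear
  edge (22,13)–(20,23): clear
  edge (20,23)–(14,23): clear
  edge (14,23)–(13,14): clear
  midpoint (13/2,5) outside
  → clear
Obstacle 4 [(2,24) (4,14) (11,22)]:
  edge (2,24)–(4,14): clear
  edge (4,14)–(11,22): clear
  edge (11,22)–(2,24): clear
  midpoint (13/2,5) outside
  → clear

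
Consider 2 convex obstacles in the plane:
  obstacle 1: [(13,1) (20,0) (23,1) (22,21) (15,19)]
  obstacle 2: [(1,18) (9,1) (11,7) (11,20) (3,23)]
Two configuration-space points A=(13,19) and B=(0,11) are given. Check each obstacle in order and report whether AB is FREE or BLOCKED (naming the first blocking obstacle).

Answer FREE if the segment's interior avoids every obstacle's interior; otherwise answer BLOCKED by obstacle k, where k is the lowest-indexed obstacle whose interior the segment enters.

Obstacle 1 [(13,1) (20,0) (23,1) (22,21) (15,19)]:
  edge (13,1)–(20,0): clear
  edge (20,0)–(23,1): clear
  edge (23,1)–(22,21): clear
  edge (22,21)–(15,19): clear
  edge (15,19)–(13,1): clear
  midpoint (13/2,15) outside
  → clear
Obstacle 2 [(1,18) (9,1) (11,7) (11,20) (3,23)]:
  edge (1,18)–(9,1): crosses AB
  edge (9,1)–(11,7): clear
  edge (11,7)–(11,20): crosses AB
  edge (11,20)–(3,23): clear
  edge (3,23)–(1,18): clear
  → BLOCKED

BLOCKED by obstacle 2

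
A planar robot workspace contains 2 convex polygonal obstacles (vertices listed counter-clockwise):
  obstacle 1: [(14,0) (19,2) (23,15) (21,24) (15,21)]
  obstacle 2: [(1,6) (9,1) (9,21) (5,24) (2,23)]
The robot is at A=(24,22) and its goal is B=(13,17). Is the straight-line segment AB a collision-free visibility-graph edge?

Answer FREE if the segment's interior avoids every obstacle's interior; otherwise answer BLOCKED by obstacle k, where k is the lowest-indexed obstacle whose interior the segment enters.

Obstacle 1 [(14,0) (19,2) (23,15) (21,24) (15,21)]:
  edge (14,0)–(19,2): clear
  edge (19,2)–(23,15): clear
  edge (23,15)–(21,24): crosses AB
  edge (21,24)–(15,21): clear
  edge (15,21)–(14,0): crosses AB
  → BLOCKED
Obstacle 2 [(1,6) (9,1) (9,21) (5,24) (2,23)]:
  edge (1,6)–(9,1): clear
  edge (9,1)–(9,21): clear
  edge (9,21)–(5,24): clear
  edge (5,24)–(2,23): clear
  edge (2,23)–(1,6): clear
  midpoint (37/2,39/2) outside
  → clear

BLOCKED by obstacle 1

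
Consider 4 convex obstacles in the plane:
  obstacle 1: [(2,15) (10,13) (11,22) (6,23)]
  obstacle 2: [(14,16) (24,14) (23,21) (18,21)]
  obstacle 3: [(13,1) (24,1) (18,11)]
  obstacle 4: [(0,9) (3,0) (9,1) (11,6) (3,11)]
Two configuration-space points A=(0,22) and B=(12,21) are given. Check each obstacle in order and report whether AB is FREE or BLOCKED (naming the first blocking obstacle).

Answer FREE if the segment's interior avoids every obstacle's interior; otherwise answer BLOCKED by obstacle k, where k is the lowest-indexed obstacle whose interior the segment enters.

Obstacle 1 [(2,15) (10,13) (11,22) (6,23)]:
  edge (2,15)–(10,13): clear
  edge (10,13)–(11,22): crosses AB
  edge (11,22)–(6,23): clear
  edge (6,23)–(2,15): crosses AB
  → BLOCKED
Obstacle 2 [(14,16) (24,14) (23,21) (18,21)]:
  edge (14,16)–(24,14): clear
  edge (24,14)–(23,21): clear
  edge (23,21)–(18,21): clear
  edge (18,21)–(14,16): clear
  midpoint (6,43/2) outside
  → clear
Obstacle 3 [(13,1) (24,1) (18,11)]:
  edge (13,1)–(24,1): clear
  edge (24,1)–(18,11): clear
  edge (18,11)–(13,1): clear
  midpoint (6,43/2) outside
  → clear
Obstacle 4 [(0,9) (3,0) (9,1) (11,6) (3,11)]:
  edge (0,9)–(3,0): clear
  edge (3,0)–(9,1): clear
  edge (9,1)–(11,6): clear
  edge (11,6)–(3,11): clear
  edge (3,11)–(0,9): clear
  midpoint (6,43/2) outside
  → clear

BLOCKED by obstacle 1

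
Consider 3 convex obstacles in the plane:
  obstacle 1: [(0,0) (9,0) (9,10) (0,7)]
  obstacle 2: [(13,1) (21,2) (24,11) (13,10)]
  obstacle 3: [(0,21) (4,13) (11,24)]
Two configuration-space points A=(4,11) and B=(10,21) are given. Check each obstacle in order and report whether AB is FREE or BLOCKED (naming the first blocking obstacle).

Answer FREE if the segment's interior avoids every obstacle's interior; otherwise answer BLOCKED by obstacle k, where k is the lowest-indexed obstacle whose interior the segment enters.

FREE

Obstacle 1 [(0,0) (9,0) (9,10) (0,7)]:
  edge (0,0)–(9,0): clear
  edge (9,0)–(9,10): clear
  edge (9,10)–(0,7): clear
  edge (0,7)–(0,0): clear
  midpoint (7,16) outside
  → clear
Obstacle 2 [(13,1) (21,2) (24,11) (13,10)]:
  edge (13,1)–(21,2): clear
  edge (21,2)–(24,11): clear
  edge (24,11)–(13,10): clear
  edge (13,10)–(13,1): clear
  midpoint (7,16) outside
  → clear
Obstacle 3 [(0,21) (4,13) (11,24)]:
  edge (0,21)–(4,13): clear
  edge (4,13)–(11,24): clear
  edge (11,24)–(0,21): clear
  midpoint (7,16) outside
  → clear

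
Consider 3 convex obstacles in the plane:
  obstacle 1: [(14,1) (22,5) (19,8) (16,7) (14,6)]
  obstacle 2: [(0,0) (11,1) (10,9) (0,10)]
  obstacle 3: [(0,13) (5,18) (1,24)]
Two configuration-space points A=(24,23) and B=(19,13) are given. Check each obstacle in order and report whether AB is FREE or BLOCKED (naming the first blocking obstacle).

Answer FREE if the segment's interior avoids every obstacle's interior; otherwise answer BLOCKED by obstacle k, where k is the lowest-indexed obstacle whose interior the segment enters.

Obstacle 1 [(14,1) (22,5) (19,8) (16,7) (14,6)]:
  edge (14,1)–(22,5): clear
  edge (22,5)–(19,8): clear
  edge (19,8)–(16,7): clear
  edge (16,7)–(14,6): clear
  edge (14,6)–(14,1): clear
  midpoint (43/2,18) outside
  → clear
Obstacle 2 [(0,0) (11,1) (10,9) (0,10)]:
  edge (0,0)–(11,1): clear
  edge (11,1)–(10,9): clear
  edge (10,9)–(0,10): clear
  edge (0,10)–(0,0): clear
  midpoint (43/2,18) outside
  → clear
Obstacle 3 [(0,13) (5,18) (1,24)]:
  edge (0,13)–(5,18): clear
  edge (5,18)–(1,24): clear
  edge (1,24)–(0,13): clear
  midpoint (43/2,18) outside
  → clear

FREE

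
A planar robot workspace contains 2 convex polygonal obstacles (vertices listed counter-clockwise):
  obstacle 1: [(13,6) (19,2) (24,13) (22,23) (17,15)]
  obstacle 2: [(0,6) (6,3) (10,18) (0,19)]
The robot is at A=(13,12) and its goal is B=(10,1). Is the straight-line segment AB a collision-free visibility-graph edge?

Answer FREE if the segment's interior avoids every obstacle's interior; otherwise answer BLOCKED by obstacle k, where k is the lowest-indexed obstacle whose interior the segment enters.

FREE

Obstacle 1 [(13,6) (19,2) (24,13) (22,23) (17,15)]:
  edge (13,6)–(19,2): clear
  edge (19,2)–(24,13): clear
  edge (24,13)–(22,23): clear
  edge (22,23)–(17,15): clear
  edge (17,15)–(13,6): clear
  midpoint (23/2,13/2) outside
  → clear
Obstacle 2 [(0,6) (6,3) (10,18) (0,19)]:
  edge (0,6)–(6,3): clear
  edge (6,3)–(10,18): clear
  edge (10,18)–(0,19): clear
  edge (0,19)–(0,6): clear
  midpoint (23/2,13/2) outside
  → clear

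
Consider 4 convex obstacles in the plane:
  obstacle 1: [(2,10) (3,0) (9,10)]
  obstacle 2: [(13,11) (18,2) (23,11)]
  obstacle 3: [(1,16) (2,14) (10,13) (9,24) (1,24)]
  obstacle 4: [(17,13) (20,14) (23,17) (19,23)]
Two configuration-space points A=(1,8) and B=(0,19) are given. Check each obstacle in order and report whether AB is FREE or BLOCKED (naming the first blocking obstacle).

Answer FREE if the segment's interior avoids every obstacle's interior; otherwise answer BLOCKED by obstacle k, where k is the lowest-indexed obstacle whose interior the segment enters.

Obstacle 1 [(2,10) (3,0) (9,10)]:
  edge (2,10)–(3,0): clear
  edge (3,0)–(9,10): clear
  edge (9,10)–(2,10): clear
  midpoint (1/2,27/2) outside
  → clear
Obstacle 2 [(13,11) (18,2) (23,11)]:
  edge (13,11)–(18,2): clear
  edge (18,2)–(23,11): clear
  edge (23,11)–(13,11): clear
  midpoint (1/2,27/2) outside
  → clear
Obstacle 3 [(1,16) (2,14) (10,13) (9,24) (1,24)]:
  edge (1,16)–(2,14): clear
  edge (2,14)–(10,13): clear
  edge (10,13)–(9,24): clear
  edge (9,24)–(1,24): clear
  edge (1,24)–(1,16): clear
  midpoint (1/2,27/2) outside
  → clear
Obstacle 4 [(17,13) (20,14) (23,17) (19,23)]:
  edge (17,13)–(20,14): clear
  edge (20,14)–(23,17): clear
  edge (23,17)–(19,23): clear
  edge (19,23)–(17,13): clear
  midpoint (1/2,27/2) outside
  → clear

FREE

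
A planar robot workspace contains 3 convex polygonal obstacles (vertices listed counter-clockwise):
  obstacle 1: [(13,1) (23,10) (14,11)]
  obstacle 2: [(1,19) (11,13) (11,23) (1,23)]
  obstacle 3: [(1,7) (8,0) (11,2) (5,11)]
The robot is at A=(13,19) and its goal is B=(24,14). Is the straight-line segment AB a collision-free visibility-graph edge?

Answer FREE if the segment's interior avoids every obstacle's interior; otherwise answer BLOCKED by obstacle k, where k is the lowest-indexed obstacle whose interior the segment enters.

FREE

Obstacle 1 [(13,1) (23,10) (14,11)]:
  edge (13,1)–(23,10): clear
  edge (23,10)–(14,11): clear
  edge (14,11)–(13,1): clear
  midpoint (37/2,33/2) outside
  → clear
Obstacle 2 [(1,19) (11,13) (11,23) (1,23)]:
  edge (1,19)–(11,13): clear
  edge (11,13)–(11,23): clear
  edge (11,23)–(1,23): clear
  edge (1,23)–(1,19): clear
  midpoint (37/2,33/2) outside
  → clear
Obstacle 3 [(1,7) (8,0) (11,2) (5,11)]:
  edge (1,7)–(8,0): clear
  edge (8,0)–(11,2): clear
  edge (11,2)–(5,11): clear
  edge (5,11)–(1,7): clear
  midpoint (37/2,33/2) outside
  → clear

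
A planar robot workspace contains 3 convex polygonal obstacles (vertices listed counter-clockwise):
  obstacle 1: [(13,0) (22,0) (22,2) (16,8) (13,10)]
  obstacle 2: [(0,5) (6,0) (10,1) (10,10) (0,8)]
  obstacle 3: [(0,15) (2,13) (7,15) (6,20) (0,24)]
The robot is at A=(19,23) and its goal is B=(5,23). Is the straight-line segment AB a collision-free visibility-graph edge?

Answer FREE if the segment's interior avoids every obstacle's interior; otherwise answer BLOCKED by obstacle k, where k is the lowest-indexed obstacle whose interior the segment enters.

Obstacle 1 [(13,0) (22,0) (22,2) (16,8) (13,10)]:
  edge (13,0)–(22,0): clear
  edge (22,0)–(22,2): clear
  edge (22,2)–(16,8): clear
  edge (16,8)–(13,10): clear
  edge (13,10)–(13,0): clear
  midpoint (12,23) outside
  → clear
Obstacle 2 [(0,5) (6,0) (10,1) (10,10) (0,8)]:
  edge (0,5)–(6,0): clear
  edge (6,0)–(10,1): clear
  edge (10,1)–(10,10): clear
  edge (10,10)–(0,8): clear
  edge (0,8)–(0,5): clear
  midpoint (12,23) outside
  → clear
Obstacle 3 [(0,15) (2,13) (7,15) (6,20) (0,24)]:
  edge (0,15)–(2,13): clear
  edge (2,13)–(7,15): clear
  edge (7,15)–(6,20): clear
  edge (6,20)–(0,24): clear
  edge (0,24)–(0,15): clear
  midpoint (12,23) outside
  → clear

FREE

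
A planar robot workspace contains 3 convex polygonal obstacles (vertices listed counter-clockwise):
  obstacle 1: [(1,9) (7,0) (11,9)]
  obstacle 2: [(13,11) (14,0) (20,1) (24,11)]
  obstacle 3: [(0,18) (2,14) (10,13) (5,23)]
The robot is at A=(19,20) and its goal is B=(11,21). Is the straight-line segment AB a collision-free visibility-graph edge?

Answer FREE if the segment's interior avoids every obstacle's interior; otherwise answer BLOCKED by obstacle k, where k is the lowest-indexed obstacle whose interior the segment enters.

FREE

Obstacle 1 [(1,9) (7,0) (11,9)]:
  edge (1,9)–(7,0): clear
  edge (7,0)–(11,9): clear
  edge (11,9)–(1,9): clear
  midpoint (15,41/2) outside
  → clear
Obstacle 2 [(13,11) (14,0) (20,1) (24,11)]:
  edge (13,11)–(14,0): clear
  edge (14,0)–(20,1): clear
  edge (20,1)–(24,11): clear
  edge (24,11)–(13,11): clear
  midpoint (15,41/2) outside
  → clear
Obstacle 3 [(0,18) (2,14) (10,13) (5,23)]:
  edge (0,18)–(2,14): clear
  edge (2,14)–(10,13): clear
  edge (10,13)–(5,23): clear
  edge (5,23)–(0,18): clear
  midpoint (15,41/2) outside
  → clear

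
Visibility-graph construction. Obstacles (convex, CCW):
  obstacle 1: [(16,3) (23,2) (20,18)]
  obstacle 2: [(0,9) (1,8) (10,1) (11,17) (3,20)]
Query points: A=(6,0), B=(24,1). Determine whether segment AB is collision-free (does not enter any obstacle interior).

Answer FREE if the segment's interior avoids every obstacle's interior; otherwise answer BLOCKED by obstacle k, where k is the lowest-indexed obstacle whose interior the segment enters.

Obstacle 1 [(16,3) (23,2) (20,18)]:
  edge (16,3)–(23,2): clear
  edge (23,2)–(20,18): clear
  edge (20,18)–(16,3): clear
  midpoint (15,1/2) outside
  → clear
Obstacle 2 [(0,9) (1,8) (10,1) (11,17) (3,20)]:
  edge (0,9)–(1,8): clear
  edge (1,8)–(10,1): clear
  edge (10,1)–(11,17): clear
  edge (11,17)–(3,20): clear
  edge (3,20)–(0,9): clear
  midpoint (15,1/2) outside
  → clear

FREE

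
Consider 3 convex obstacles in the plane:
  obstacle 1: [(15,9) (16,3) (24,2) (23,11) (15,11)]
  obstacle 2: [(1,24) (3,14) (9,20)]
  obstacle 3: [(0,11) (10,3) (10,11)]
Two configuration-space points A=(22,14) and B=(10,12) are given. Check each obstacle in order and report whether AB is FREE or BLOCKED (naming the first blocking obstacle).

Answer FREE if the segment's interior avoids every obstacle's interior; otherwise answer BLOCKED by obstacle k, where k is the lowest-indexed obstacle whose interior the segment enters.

Obstacle 1 [(15,9) (16,3) (24,2) (23,11) (15,11)]:
  edge (15,9)–(16,3): clear
  edge (16,3)–(24,2): clear
  edge (24,2)–(23,11): clear
  edge (23,11)–(15,11): clear
  edge (15,11)–(15,9): clear
  midpoint (16,13) outside
  → clear
Obstacle 2 [(1,24) (3,14) (9,20)]:
  edge (1,24)–(3,14): clear
  edge (3,14)–(9,20): clear
  edge (9,20)–(1,24): clear
  midpoint (16,13) outside
  → clear
Obstacle 3 [(0,11) (10,3) (10,11)]:
  edge (0,11)–(10,3): clear
  edge (10,3)–(10,11): clear
  edge (10,11)–(0,11): clear
  midpoint (16,13) outside
  → clear

FREE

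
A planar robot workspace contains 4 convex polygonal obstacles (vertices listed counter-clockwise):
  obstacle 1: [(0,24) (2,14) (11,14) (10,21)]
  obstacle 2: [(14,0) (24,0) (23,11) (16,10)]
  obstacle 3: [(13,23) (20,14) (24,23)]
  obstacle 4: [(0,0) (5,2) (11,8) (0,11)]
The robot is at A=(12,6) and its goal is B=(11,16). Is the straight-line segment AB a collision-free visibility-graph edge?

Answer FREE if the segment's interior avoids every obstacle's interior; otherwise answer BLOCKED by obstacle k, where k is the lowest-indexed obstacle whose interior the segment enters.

FREE

Obstacle 1 [(0,24) (2,14) (11,14) (10,21)]:
  edge (0,24)–(2,14): clear
  edge (2,14)–(11,14): clear
  edge (11,14)–(10,21): clear
  edge (10,21)–(0,24): clear
  midpoint (23/2,11) outside
  → clear
Obstacle 2 [(14,0) (24,0) (23,11) (16,10)]:
  edge (14,0)–(24,0): clear
  edge (24,0)–(23,11): clear
  edge (23,11)–(16,10): clear
  edge (16,10)–(14,0): clear
  midpoint (23/2,11) outside
  → clear
Obstacle 3 [(13,23) (20,14) (24,23)]:
  edge (13,23)–(20,14): clear
  edge (20,14)–(24,23): clear
  edge (24,23)–(13,23): clear
  midpoint (23/2,11) outside
  → clear
Obstacle 4 [(0,0) (5,2) (11,8) (0,11)]:
  edge (0,0)–(5,2): clear
  edge (5,2)–(11,8): clear
  edge (11,8)–(0,11): clear
  edge (0,11)–(0,0): clear
  midpoint (23/2,11) outside
  → clear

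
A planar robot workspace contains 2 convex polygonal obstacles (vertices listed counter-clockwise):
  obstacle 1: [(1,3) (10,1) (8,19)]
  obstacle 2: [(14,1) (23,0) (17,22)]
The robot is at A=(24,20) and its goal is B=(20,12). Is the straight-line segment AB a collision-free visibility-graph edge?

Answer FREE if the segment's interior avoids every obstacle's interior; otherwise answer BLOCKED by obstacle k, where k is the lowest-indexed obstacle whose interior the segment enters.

FREE

Obstacle 1 [(1,3) (10,1) (8,19)]:
  edge (1,3)–(10,1): clear
  edge (10,1)–(8,19): clear
  edge (8,19)–(1,3): clear
  midpoint (22,16) outside
  → clear
Obstacle 2 [(14,1) (23,0) (17,22)]:
  edge (14,1)–(23,0): clear
  edge (23,0)–(17,22): clear
  edge (17,22)–(14,1): clear
  midpoint (22,16) outside
  → clear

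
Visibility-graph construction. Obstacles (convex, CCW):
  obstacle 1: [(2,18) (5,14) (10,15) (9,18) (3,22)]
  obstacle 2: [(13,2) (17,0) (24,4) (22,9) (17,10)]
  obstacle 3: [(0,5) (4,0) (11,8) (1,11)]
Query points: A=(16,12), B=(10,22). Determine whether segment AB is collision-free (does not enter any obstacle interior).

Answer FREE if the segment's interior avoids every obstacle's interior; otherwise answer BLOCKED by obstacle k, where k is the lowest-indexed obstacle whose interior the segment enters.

FREE

Obstacle 1 [(2,18) (5,14) (10,15) (9,18) (3,22)]:
  edge (2,18)–(5,14): clear
  edge (5,14)–(10,15): clear
  edge (10,15)–(9,18): clear
  edge (9,18)–(3,22): clear
  edge (3,22)–(2,18): clear
  midpoint (13,17) outside
  → clear
Obstacle 2 [(13,2) (17,0) (24,4) (22,9) (17,10)]:
  edge (13,2)–(17,0): clear
  edge (17,0)–(24,4): clear
  edge (24,4)–(22,9): clear
  edge (22,9)–(17,10): clear
  edge (17,10)–(13,2): clear
  midpoint (13,17) outside
  → clear
Obstacle 3 [(0,5) (4,0) (11,8) (1,11)]:
  edge (0,5)–(4,0): clear
  edge (4,0)–(11,8): clear
  edge (11,8)–(1,11): clear
  edge (1,11)–(0,5): clear
  midpoint (13,17) outside
  → clear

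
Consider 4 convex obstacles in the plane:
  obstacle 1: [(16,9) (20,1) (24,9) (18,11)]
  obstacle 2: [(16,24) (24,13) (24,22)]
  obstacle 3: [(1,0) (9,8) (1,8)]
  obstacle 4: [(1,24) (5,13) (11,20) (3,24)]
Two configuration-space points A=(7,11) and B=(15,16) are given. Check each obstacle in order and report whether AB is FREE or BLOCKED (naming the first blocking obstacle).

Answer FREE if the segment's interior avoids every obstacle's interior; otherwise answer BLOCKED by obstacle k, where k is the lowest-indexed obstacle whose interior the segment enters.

Obstacle 1 [(16,9) (20,1) (24,9) (18,11)]:
  edge (16,9)–(20,1): clear
  edge (20,1)–(24,9): clear
  edge (24,9)–(18,11): clear
  edge (18,11)–(16,9): clear
  midpoint (11,27/2) outside
  → clear
Obstacle 2 [(16,24) (24,13) (24,22)]:
  edge (16,24)–(24,13): clear
  edge (24,13)–(24,22): clear
  edge (24,22)–(16,24): clear
  midpoint (11,27/2) outside
  → clear
Obstacle 3 [(1,0) (9,8) (1,8)]:
  edge (1,0)–(9,8): clear
  edge (9,8)–(1,8): clear
  edge (1,8)–(1,0): clear
  midpoint (11,27/2) outside
  → clear
Obstacle 4 [(1,24) (5,13) (11,20) (3,24)]:
  edge (1,24)–(5,13): clear
  edge (5,13)–(11,20): clear
  edge (11,20)–(3,24): clear
  edge (3,24)–(1,24): clear
  midpoint (11,27/2) outside
  → clear

FREE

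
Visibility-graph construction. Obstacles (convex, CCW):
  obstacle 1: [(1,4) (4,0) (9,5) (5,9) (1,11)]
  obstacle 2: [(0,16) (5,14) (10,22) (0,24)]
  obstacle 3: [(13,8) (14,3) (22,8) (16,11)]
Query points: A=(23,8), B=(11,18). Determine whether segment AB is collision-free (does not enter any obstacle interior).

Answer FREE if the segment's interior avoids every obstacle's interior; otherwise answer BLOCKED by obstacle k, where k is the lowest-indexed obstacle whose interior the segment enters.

FREE

Obstacle 1 [(1,4) (4,0) (9,5) (5,9) (1,11)]:
  edge (1,4)–(4,0): clear
  edge (4,0)–(9,5): clear
  edge (9,5)–(5,9): clear
  edge (5,9)–(1,11): clear
  edge (1,11)–(1,4): clear
  midpoint (17,13) outside
  → clear
Obstacle 2 [(0,16) (5,14) (10,22) (0,24)]:
  edge (0,16)–(5,14): clear
  edge (5,14)–(10,22): clear
  edge (10,22)–(0,24): clear
  edge (0,24)–(0,16): clear
  midpoint (17,13) outside
  → clear
Obstacle 3 [(13,8) (14,3) (22,8) (16,11)]:
  edge (13,8)–(14,3): clear
  edge (14,3)–(22,8): clear
  edge (22,8)–(16,11): clear
  edge (16,11)–(13,8): clear
  midpoint (17,13) outside
  → clear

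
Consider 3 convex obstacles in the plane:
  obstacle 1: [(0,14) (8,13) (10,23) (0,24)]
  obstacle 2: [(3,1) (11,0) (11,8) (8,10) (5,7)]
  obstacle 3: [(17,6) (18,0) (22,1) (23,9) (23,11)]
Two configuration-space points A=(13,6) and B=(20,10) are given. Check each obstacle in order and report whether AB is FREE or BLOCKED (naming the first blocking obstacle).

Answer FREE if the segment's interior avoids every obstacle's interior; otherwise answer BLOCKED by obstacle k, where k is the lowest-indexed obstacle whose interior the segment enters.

FREE

Obstacle 1 [(0,14) (8,13) (10,23) (0,24)]:
  edge (0,14)–(8,13): clear
  edge (8,13)–(10,23): clear
  edge (10,23)–(0,24): clear
  edge (0,24)–(0,14): clear
  midpoint (33/2,8) outside
  → clear
Obstacle 2 [(3,1) (11,0) (11,8) (8,10) (5,7)]:
  edge (3,1)–(11,0): clear
  edge (11,0)–(11,8): clear
  edge (11,8)–(8,10): clear
  edge (8,10)–(5,7): clear
  edge (5,7)–(3,1): clear
  midpoint (33/2,8) outside
  → clear
Obstacle 3 [(17,6) (18,0) (22,1) (23,9) (23,11)]:
  edge (17,6)–(18,0): clear
  edge (18,0)–(22,1): clear
  edge (22,1)–(23,9): clear
  edge (23,9)–(23,11): clear
  edge (23,11)–(17,6): clear
  midpoint (33/2,8) outside
  → clear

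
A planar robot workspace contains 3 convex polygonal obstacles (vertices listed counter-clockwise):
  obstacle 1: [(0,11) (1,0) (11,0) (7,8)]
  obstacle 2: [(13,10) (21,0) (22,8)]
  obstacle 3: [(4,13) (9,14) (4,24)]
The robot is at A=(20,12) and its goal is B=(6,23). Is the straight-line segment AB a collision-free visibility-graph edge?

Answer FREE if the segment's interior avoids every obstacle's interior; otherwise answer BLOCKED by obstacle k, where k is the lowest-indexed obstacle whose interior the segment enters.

FREE

Obstacle 1 [(0,11) (1,0) (11,0) (7,8)]:
  edge (0,11)–(1,0): clear
  edge (1,0)–(11,0): clear
  edge (11,0)–(7,8): clear
  edge (7,8)–(0,11): clear
  midpoint (13,35/2) outside
  → clear
Obstacle 2 [(13,10) (21,0) (22,8)]:
  edge (13,10)–(21,0): clear
  edge (21,0)–(22,8): clear
  edge (22,8)–(13,10): clear
  midpoint (13,35/2) outside
  → clear
Obstacle 3 [(4,13) (9,14) (4,24)]:
  edge (4,13)–(9,14): clear
  edge (9,14)–(4,24): clear
  edge (4,24)–(4,13): clear
  midpoint (13,35/2) outside
  → clear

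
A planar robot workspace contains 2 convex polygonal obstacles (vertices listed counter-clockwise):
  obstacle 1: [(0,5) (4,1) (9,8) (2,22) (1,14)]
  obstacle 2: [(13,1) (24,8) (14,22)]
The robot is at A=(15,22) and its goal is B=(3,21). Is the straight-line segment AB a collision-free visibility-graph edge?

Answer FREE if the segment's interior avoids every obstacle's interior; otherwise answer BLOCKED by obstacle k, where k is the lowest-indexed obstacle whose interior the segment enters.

BLOCKED by obstacle 2

Obstacle 1 [(0,5) (4,1) (9,8) (2,22) (1,14)]:
  edge (0,5)–(4,1): clear
  edge (4,1)–(9,8): clear
  edge (9,8)–(2,22): clear
  edge (2,22)–(1,14): clear
  edge (1,14)–(0,5): clear
  midpoint (9,43/2) outside
  → clear
Obstacle 2 [(13,1) (24,8) (14,22)]:
  edge (13,1)–(24,8): clear
  edge (24,8)–(14,22): crosses AB
  edge (14,22)–(13,1): crosses AB
  → BLOCKED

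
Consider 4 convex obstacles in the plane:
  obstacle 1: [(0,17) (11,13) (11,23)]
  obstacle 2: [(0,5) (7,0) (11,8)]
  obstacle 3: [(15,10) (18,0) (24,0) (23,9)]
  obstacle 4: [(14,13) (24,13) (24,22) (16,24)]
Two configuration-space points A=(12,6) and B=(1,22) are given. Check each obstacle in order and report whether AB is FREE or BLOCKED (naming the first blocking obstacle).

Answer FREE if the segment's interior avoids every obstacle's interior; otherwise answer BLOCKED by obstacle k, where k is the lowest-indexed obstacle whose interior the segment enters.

Obstacle 1 [(0,17) (11,13) (11,23)]:
  edge (0,17)–(11,13): crosses AB
  edge (11,13)–(11,23): clear
  edge (11,23)–(0,17): crosses AB
  → BLOCKED
Obstacle 2 [(0,5) (7,0) (11,8)]:
  edge (0,5)–(7,0): clear
  edge (7,0)–(11,8): crosses AB
  edge (11,8)–(0,5): crosses AB
  → BLOCKED
Obstacle 3 [(15,10) (18,0) (24,0) (23,9)]:
  edge (15,10)–(18,0): clear
  edge (18,0)–(24,0): clear
  edge (24,0)–(23,9): clear
  edge (23,9)–(15,10): clear
  midpoint (13/2,14) outside
  → clear
Obstacle 4 [(14,13) (24,13) (24,22) (16,24)]:
  edge (14,13)–(24,13): clear
  edge (24,13)–(24,22): clear
  edge (24,22)–(16,24): clear
  edge (16,24)–(14,13): clear
  midpoint (13/2,14) outside
  → clear

BLOCKED by obstacle 1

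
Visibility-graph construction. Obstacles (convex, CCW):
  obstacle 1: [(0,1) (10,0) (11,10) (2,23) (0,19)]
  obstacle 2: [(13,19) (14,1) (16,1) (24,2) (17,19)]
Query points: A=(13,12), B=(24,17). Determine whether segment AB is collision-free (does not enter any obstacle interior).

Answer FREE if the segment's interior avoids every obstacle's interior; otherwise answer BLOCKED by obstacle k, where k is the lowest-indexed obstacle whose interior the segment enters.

BLOCKED by obstacle 2

Obstacle 1 [(0,1) (10,0) (11,10) (2,23) (0,19)]:
  edge (0,1)–(10,0): clear
  edge (10,0)–(11,10): clear
  edge (11,10)–(2,23): clear
  edge (2,23)–(0,19): clear
  edge (0,19)–(0,1): clear
  midpoint (37/2,29/2) outside
  → clear
Obstacle 2 [(13,19) (14,1) (16,1) (24,2) (17,19)]:
  edge (13,19)–(14,1): crosses AB
  edge (14,1)–(16,1): clear
  edge (16,1)–(24,2): clear
  edge (24,2)–(17,19): crosses AB
  edge (17,19)–(13,19): clear
  → BLOCKED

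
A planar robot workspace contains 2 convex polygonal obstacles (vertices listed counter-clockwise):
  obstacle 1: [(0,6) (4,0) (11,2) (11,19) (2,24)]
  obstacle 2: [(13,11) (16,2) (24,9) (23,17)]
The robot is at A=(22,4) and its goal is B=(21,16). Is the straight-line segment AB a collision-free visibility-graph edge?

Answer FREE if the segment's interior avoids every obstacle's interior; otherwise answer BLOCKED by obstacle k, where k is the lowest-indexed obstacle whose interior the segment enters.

Obstacle 1 [(0,6) (4,0) (11,2) (11,19) (2,24)]:
  edge (0,6)–(4,0): clear
  edge (4,0)–(11,2): clear
  edge (11,2)–(11,19): clear
  edge (11,19)–(2,24): clear
  edge (2,24)–(0,6): clear
  midpoint (43/2,10) outside
  → clear
Obstacle 2 [(13,11) (16,2) (24,9) (23,17)]:
  edge (13,11)–(16,2): clear
  edge (16,2)–(24,9): crosses AB
  edge (24,9)–(23,17): clear
  edge (23,17)–(13,11): crosses AB
  → BLOCKED

BLOCKED by obstacle 2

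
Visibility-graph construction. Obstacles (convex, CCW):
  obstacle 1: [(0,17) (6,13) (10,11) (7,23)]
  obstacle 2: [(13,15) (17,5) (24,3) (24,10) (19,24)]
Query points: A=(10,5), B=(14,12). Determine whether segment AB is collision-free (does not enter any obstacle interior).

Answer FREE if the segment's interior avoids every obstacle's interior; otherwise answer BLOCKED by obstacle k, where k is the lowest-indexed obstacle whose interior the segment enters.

FREE

Obstacle 1 [(0,17) (6,13) (10,11) (7,23)]:
  edge (0,17)–(6,13): clear
  edge (6,13)–(10,11): clear
  edge (10,11)–(7,23): clear
  edge (7,23)–(0,17): clear
  midpoint (12,17/2) outside
  → clear
Obstacle 2 [(13,15) (17,5) (24,3) (24,10) (19,24)]:
  edge (13,15)–(17,5): clear
  edge (17,5)–(24,3): clear
  edge (24,3)–(24,10): clear
  edge (24,10)–(19,24): clear
  edge (19,24)–(13,15): clear
  midpoint (12,17/2) outside
  → clear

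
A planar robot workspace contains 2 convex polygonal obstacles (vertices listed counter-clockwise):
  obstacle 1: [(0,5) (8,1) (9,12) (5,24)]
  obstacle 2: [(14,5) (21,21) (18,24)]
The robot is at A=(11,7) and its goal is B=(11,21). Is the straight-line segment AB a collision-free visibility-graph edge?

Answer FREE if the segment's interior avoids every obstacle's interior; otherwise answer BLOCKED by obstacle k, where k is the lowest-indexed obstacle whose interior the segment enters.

FREE

Obstacle 1 [(0,5) (8,1) (9,12) (5,24)]:
  edge (0,5)–(8,1): clear
  edge (8,1)–(9,12): clear
  edge (9,12)–(5,24): clear
  edge (5,24)–(0,5): clear
  midpoint (11,14) outside
  → clear
Obstacle 2 [(14,5) (21,21) (18,24)]:
  edge (14,5)–(21,21): clear
  edge (21,21)–(18,24): clear
  edge (18,24)–(14,5): clear
  midpoint (11,14) outside
  → clear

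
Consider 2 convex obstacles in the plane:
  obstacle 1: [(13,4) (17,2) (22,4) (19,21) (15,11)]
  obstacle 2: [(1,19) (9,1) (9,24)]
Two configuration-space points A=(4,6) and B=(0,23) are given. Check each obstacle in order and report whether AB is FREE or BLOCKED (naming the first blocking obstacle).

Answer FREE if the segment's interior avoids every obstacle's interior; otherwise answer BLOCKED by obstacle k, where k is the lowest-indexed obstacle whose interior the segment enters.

FREE

Obstacle 1 [(13,4) (17,2) (22,4) (19,21) (15,11)]:
  edge (13,4)–(17,2): clear
  edge (17,2)–(22,4): clear
  edge (22,4)–(19,21): clear
  edge (19,21)–(15,11): clear
  edge (15,11)–(13,4): clear
  midpoint (2,29/2) outside
  → clear
Obstacle 2 [(1,19) (9,1) (9,24)]:
  edge (1,19)–(9,1): clear
  edge (9,1)–(9,24): clear
  edge (9,24)–(1,19): clear
  midpoint (2,29/2) outside
  → clear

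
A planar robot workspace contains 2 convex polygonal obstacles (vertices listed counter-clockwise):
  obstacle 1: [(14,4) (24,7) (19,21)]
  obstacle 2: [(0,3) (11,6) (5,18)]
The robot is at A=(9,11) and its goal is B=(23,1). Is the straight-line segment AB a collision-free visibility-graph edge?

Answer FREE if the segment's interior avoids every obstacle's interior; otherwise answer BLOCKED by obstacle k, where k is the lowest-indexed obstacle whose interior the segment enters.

Obstacle 1 [(14,4) (24,7) (19,21)]:
  edge (14,4)–(24,7): crosses AB
  edge (24,7)–(19,21): clear
  edge (19,21)–(14,4): crosses AB
  → BLOCKED
Obstacle 2 [(0,3) (11,6) (5,18)]:
  edge (0,3)–(11,6): clear
  edge (11,6)–(5,18): clear
  edge (5,18)–(0,3): clear
  midpoint (16,6) outside
  → clear

BLOCKED by obstacle 1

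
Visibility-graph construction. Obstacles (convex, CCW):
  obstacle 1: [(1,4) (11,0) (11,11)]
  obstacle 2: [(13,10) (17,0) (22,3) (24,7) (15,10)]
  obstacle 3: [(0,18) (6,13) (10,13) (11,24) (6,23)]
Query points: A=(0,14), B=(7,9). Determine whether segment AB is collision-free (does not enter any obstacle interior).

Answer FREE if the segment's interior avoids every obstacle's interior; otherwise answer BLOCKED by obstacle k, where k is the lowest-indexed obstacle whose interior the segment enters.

FREE

Obstacle 1 [(1,4) (11,0) (11,11)]:
  edge (1,4)–(11,0): clear
  edge (11,0)–(11,11): clear
  edge (11,11)–(1,4): clear
  midpoint (7/2,23/2) outside
  → clear
Obstacle 2 [(13,10) (17,0) (22,3) (24,7) (15,10)]:
  edge (13,10)–(17,0): clear
  edge (17,0)–(22,3): clear
  edge (22,3)–(24,7): clear
  edge (24,7)–(15,10): clear
  edge (15,10)–(13,10): clear
  midpoint (7/2,23/2) outside
  → clear
Obstacle 3 [(0,18) (6,13) (10,13) (11,24) (6,23)]:
  edge (0,18)–(6,13): clear
  edge (6,13)–(10,13): clear
  edge (10,13)–(11,24): clear
  edge (11,24)–(6,23): clear
  edge (6,23)–(0,18): clear
  midpoint (7/2,23/2) outside
  → clear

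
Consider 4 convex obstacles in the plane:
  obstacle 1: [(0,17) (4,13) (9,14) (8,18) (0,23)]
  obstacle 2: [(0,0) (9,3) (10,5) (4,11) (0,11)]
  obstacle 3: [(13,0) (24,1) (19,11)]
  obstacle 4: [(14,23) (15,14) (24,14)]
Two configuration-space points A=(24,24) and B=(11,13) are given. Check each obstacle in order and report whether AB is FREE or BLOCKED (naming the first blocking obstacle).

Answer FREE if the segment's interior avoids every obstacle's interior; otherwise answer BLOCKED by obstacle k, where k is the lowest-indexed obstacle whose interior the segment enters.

BLOCKED by obstacle 4

Obstacle 1 [(0,17) (4,13) (9,14) (8,18) (0,23)]:
  edge (0,17)–(4,13): clear
  edge (4,13)–(9,14): clear
  edge (9,14)–(8,18): clear
  edge (8,18)–(0,23): clear
  edge (0,23)–(0,17): clear
  midpoint (35/2,37/2) outside
  → clear
Obstacle 2 [(0,0) (9,3) (10,5) (4,11) (0,11)]:
  edge (0,0)–(9,3): clear
  edge (9,3)–(10,5): clear
  edge (10,5)–(4,11): clear
  edge (4,11)–(0,11): clear
  edge (0,11)–(0,0): clear
  midpoint (35/2,37/2) outside
  → clear
Obstacle 3 [(13,0) (24,1) (19,11)]:
  edge (13,0)–(24,1): clear
  edge (24,1)–(19,11): clear
  edge (19,11)–(13,0): clear
  midpoint (35/2,37/2) outside
  → clear
Obstacle 4 [(14,23) (15,14) (24,14)]:
  edge (14,23)–(15,14): crosses AB
  edge (15,14)–(24,14): clear
  edge (24,14)–(14,23): crosses AB
  → BLOCKED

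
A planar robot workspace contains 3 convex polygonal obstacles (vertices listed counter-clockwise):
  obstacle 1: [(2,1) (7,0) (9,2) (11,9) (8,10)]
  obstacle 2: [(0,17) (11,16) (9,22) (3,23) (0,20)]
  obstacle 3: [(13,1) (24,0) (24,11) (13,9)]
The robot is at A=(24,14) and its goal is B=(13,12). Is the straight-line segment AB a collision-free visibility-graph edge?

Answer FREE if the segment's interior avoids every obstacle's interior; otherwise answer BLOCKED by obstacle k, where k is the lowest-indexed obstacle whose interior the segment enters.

FREE

Obstacle 1 [(2,1) (7,0) (9,2) (11,9) (8,10)]:
  edge (2,1)–(7,0): clear
  edge (7,0)–(9,2): clear
  edge (9,2)–(11,9): clear
  edge (11,9)–(8,10): clear
  edge (8,10)–(2,1): clear
  midpoint (37/2,13) outside
  → clear
Obstacle 2 [(0,17) (11,16) (9,22) (3,23) (0,20)]:
  edge (0,17)–(11,16): clear
  edge (11,16)–(9,22): clear
  edge (9,22)–(3,23): clear
  edge (3,23)–(0,20): clear
  edge (0,20)–(0,17): clear
  midpoint (37/2,13) outside
  → clear
Obstacle 3 [(13,1) (24,0) (24,11) (13,9)]:
  edge (13,1)–(24,0): clear
  edge (24,0)–(24,11): clear
  edge (24,11)–(13,9): clear
  edge (13,9)–(13,1): clear
  midpoint (37/2,13) outside
  → clear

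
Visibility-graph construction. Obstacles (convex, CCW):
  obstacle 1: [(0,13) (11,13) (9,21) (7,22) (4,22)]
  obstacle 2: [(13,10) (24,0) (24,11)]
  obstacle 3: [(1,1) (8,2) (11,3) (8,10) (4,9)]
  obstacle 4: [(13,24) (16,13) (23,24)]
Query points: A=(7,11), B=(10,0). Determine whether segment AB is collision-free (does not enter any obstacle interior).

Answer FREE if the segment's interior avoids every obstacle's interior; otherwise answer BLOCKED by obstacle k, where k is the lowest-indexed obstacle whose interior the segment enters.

Obstacle 1 [(0,13) (11,13) (9,21) (7,22) (4,22)]:
  edge (0,13)–(11,13): clear
  edge (11,13)–(9,21): clear
  edge (9,21)–(7,22): clear
  edge (7,22)–(4,22): clear
  edge (4,22)–(0,13): clear
  midpoint (17/2,11/2) outside
  → clear
Obstacle 2 [(13,10) (24,0) (24,11)]:
  edge (13,10)–(24,0): clear
  edge (24,0)–(24,11): clear
  edge (24,11)–(13,10): clear
  midpoint (17/2,11/2) outside
  → clear
Obstacle 3 [(1,1) (8,2) (11,3) (8,10) (4,9)]:
  edge (1,1)–(8,2): clear
  edge (8,2)–(11,3): crosses AB
  edge (11,3)–(8,10): clear
  edge (8,10)–(4,9): crosses AB
  edge (4,9)–(1,1): clear
  → BLOCKED
Obstacle 4 [(13,24) (16,13) (23,24)]:
  edge (13,24)–(16,13): clear
  edge (16,13)–(23,24): clear
  edge (23,24)–(13,24): clear
  midpoint (17/2,11/2) outside
  → clear

BLOCKED by obstacle 3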